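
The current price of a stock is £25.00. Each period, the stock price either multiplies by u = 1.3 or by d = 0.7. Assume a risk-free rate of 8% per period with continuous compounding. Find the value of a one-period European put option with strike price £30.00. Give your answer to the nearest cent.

£4.17

Risk-neutral probability p = (e^0.08 − 0.7)/(1.3 − 0.7) = 0.3833/0.6000 = 0.6388
Terminal stock prices: S_u = 32.5, S_d = 17.5
Terminal payoffs (K − S): max(-2.5, 0) = 0, max(12.5, 0) = 12.5
Node 0 (S = 25): V_0 = e^(−0.08)·[0.6388·0.0000 + 0.3612·12.5000] = 4.1677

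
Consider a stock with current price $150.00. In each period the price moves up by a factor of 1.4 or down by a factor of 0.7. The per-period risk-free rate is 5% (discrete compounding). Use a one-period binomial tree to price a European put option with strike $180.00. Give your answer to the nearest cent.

$35.71

Risk-neutral probability p = (1 + 0.05 − 0.7)/(1.4 − 0.7) = 0.3500/0.7000 = 0.5000
Terminal stock prices: S_u = 210, S_d = 105
Terminal payoffs (K − S): max(-30, 0) = 0, max(75, 0) = 75
Node 0 (S = 150): V_0 = 1/1.05·[0.5000·0.0000 + 0.5000·75.0000] = 35.7143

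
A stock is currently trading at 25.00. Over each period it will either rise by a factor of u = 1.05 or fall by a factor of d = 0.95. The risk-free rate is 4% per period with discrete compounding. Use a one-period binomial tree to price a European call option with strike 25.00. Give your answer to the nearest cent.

Risk-neutral probability p = (1 + 0.04 − 0.95)/(1.05 − 0.95) = 0.0900/0.1000 = 0.9000
Terminal stock prices: S_u = 26.25, S_d = 23.75
Terminal payoffs (S − K): max(1.25, 0) = 1.25, max(-1.25, 0) = 0
Node 0 (S = 25): V_0 = 1/1.04·[0.9000·1.2500 + 0.1000·0.0000] = 1.0817

1.08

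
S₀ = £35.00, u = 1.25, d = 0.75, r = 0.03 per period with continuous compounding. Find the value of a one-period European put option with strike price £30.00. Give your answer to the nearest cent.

£1.60

Risk-neutral probability p = (e^0.03 − 0.75)/(1.25 − 0.75) = 0.2805/0.5000 = 0.5609
Terminal stock prices: S_u = 43.75, S_d = 26.25
Terminal payoffs (K − S): max(-13.75, 0) = 0, max(3.75, 0) = 3.75
Node 0 (S = 35): V_0 = e^(−0.03)·[0.5609·0.0000 + 0.4391·3.7500] = 1.5979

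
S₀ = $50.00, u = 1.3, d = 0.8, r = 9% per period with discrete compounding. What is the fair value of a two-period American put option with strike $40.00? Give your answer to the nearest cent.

Risk-neutral probability p = (1 + 0.09 − 0.8)/(1.3 − 0.8) = 0.2900/0.5000 = 0.5800
Terminal stock prices: S_uu = 84.5, S_ud = 52, S_dd = 32
Terminal payoffs (K − S): max(-44.5, 0) = 0, max(-12, 0) = 0, max(8, 0) = 8
Node u (S = 65): continuation = 1/1.09·[0.5800·0.0000 + 0.4200·0.0000] = 0.0000; exercise value = 0.0000 ≤ continuation, so V_u = 0.0000
Node d (S = 40): continuation = 1/1.09·[0.5800·0.0000 + 0.4200·8.0000] = 3.0826; exercise value = 0.0000 ≤ continuation, so V_d = 3.0826
Node 0 (S = 50): continuation = 1/1.09·[0.5800·0.0000 + 0.4200·3.0826] = 1.1878; exercise value = 0.0000 ≤ continuation, so V_0 = 1.1878

$1.19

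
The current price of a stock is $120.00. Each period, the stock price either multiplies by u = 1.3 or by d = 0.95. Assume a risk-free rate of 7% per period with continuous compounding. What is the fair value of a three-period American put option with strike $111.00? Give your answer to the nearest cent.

$1.81

Risk-neutral probability p = (e^0.07 − 0.95)/(1.3 − 0.95) = 0.1225/0.3500 = 0.3500
Terminal stock prices: S_uuu = 263.6, S_uud = 192.7, S_udd = 140.8, S_ddd = 102.9
Terminal payoffs (K − S): max(-152.6, 0) = 0, max(-81.66, 0) = 0, max(-29.79, 0) = 0, max(8.115, 0) = 8.115
Node uu (S = 202.8): continuation = e^(−0.07)·[0.3500·0.0000 + 0.6500·0.0000] = 0.0000; exercise value = 0.0000 ≤ continuation, so V_uu = 0.0000
Node ud (S = 148.2): continuation = e^(−0.07)·[0.3500·0.0000 + 0.6500·0.0000] = 0.0000; exercise value = 0.0000 ≤ continuation, so V_ud = 0.0000
Node dd (S = 108.3): continuation = e^(−0.07)·[0.3500·0.0000 + 0.6500·8.1150] = 4.9180; exercise value = 2.7000 ≤ continuation, so V_dd = 4.9180
Node u (S = 156): continuation = e^(−0.07)·[0.3500·0.0000 + 0.6500·0.0000] = 0.0000; exercise value = 0.0000 ≤ continuation, so V_u = 0.0000
Node d (S = 114): continuation = e^(−0.07)·[0.3500·0.0000 + 0.6500·4.9180] = 2.9805; exercise value = 0.0000 ≤ continuation, so V_d = 2.9805
Node 0 (S = 120): continuation = e^(−0.07)·[0.3500·0.0000 + 0.6500·2.9805] = 1.8063; exercise value = 0.0000 ≤ continuation, so V_0 = 1.8063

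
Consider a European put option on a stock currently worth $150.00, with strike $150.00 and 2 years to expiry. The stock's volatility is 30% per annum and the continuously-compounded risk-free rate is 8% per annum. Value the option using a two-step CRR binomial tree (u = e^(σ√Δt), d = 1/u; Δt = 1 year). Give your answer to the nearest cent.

$11.05

CRR parameters: u = e^(σ√Δt) = e^(0.3·√1) = 1.3499, d = 1/u = 0.7408
Per-period rate: rΔt = 0.08·1 = 0.08, so R = e^0.08 = 1.0833
Risk-neutral probability p = (e^0.08 − 0.7408)/(1.3499 − 0.7408) = 0.3425/0.6090 = 0.5623
Terminal stock prices: S_uu = 273.3, S_ud = 150, S_dd = 82.32
Terminal payoffs (K − S): max(-123.3, 0) = 0, max(0, 0) = 0, max(67.68, 0) = 67.68
Node u (S = 202.5): V_u = e^(−0.08)·[0.5623·0.0000 + 0.4377·0.0000] = 0.0000
Node d (S = 111.1): V_d = e^(−0.08)·[0.5623·0.0000 + 0.4377·67.6783] = 27.3447
Node 0 (S = 150): V_0 = e^(−0.08)·[0.5623·0.0000 + 0.4377·27.3447] = 11.0484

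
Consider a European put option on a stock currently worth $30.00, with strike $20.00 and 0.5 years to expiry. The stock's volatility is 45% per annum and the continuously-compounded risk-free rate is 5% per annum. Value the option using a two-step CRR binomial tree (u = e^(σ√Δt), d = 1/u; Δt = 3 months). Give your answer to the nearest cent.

$0.24

CRR parameters: u = e^(σ√Δt) = e^(0.45·√0.25) = 1.2523, d = 1/u = 0.7985
Per-period rate: rΔt = 0.05·0.25 = 0.0125, so R = e^0.0125 = 1.0126
Risk-neutral probability p = (e^0.0125 − 0.7985)/(1.2523 − 0.7985) = 0.2141/0.4538 = 0.4717
Terminal stock prices: S_uu = 47.05, S_ud = 30, S_dd = 19.13
Terminal payoffs (K − S): max(-27.05, 0) = 0, max(-10, 0) = 0, max(0.8712, 0) = 0.8712
Node u (S = 37.57): V_u = e^(−0.0125)·[0.4717·0.0000 + 0.5283·0.0000] = 0.0000
Node d (S = 23.96): V_d = e^(−0.0125)·[0.4717·0.0000 + 0.5283·0.8712] = 0.4545
Node 0 (S = 30): V_0 = e^(−0.0125)·[0.4717·0.0000 + 0.5283·0.4545] = 0.2371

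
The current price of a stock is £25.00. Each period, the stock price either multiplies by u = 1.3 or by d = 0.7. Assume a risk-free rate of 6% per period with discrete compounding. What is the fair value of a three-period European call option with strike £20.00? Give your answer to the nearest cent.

Risk-neutral probability p = (1 + 0.06 − 0.7)/(1.3 − 0.7) = 0.3600/0.6000 = 0.6000
Terminal stock prices: S_uuu = 54.93, S_uud = 29.58, S_udd = 15.92, S_ddd = 8.575
Terminal payoffs (S − K): max(34.93, 0) = 34.93, max(9.575, 0) = 9.575, max(-4.075, 0) = 0, max(-11.43, 0) = 0
Node uu (S = 42.25): V_uu = 1/1.06·[0.6000·34.9250 + 0.4000·9.5750] = 23.3821
Node ud (S = 22.75): V_ud = 1/1.06·[0.6000·9.5750 + 0.4000·0.0000] = 5.4198
Node dd (S = 12.25): V_dd = 1/1.06·[0.6000·0.0000 + 0.4000·0.0000] = 0.0000
Node u (S = 32.5): V_u = 1/1.06·[0.6000·23.3821 + 0.4000·5.4198] = 15.2803
Node d (S = 17.5): V_d = 1/1.06·[0.6000·5.4198 + 0.4000·0.0000] = 3.0678
Node 0 (S = 25): V_0 = 1/1.06·[0.6000·15.2803 + 0.4000·3.0678] = 9.8069

£9.81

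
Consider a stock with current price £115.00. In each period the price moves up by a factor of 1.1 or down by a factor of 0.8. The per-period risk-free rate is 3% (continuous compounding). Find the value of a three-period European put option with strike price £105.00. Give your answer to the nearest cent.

Risk-neutral probability p = (e^0.03 − 0.8)/(1.1 − 0.8) = 0.2305/0.3000 = 0.7682
Terminal stock prices: S_uuu = 153.1, S_uud = 111.3, S_udd = 80.96, S_ddd = 58.88
Terminal payoffs (K − S): max(-48.07, 0) = 0, max(-6.32, 0) = 0, max(24.04, 0) = 24.04, max(46.12, 0) = 46.12
Node uu (S = 139.2): V_uu = e^(−0.03)·[0.7682·0.0000 + 0.2318·0.0000] = 0.0000
Node ud (S = 101.2): V_ud = e^(−0.03)·[0.7682·0.0000 + 0.2318·24.0400] = 5.4082
Node dd (S = 73.6): V_dd = e^(−0.03)·[0.7682·24.0400 + 0.2318·46.1200] = 28.2968
Node u (S = 126.5): V_u = e^(−0.03)·[0.7682·0.0000 + 0.2318·5.4082] = 1.2167
Node d (S = 92): V_d = e^(−0.03)·[0.7682·5.4082 + 0.2318·28.2968] = 10.3975
Node 0 (S = 115): V_0 = e^(−0.03)·[0.7682·1.2167 + 0.2318·10.3975] = 3.2461

£3.25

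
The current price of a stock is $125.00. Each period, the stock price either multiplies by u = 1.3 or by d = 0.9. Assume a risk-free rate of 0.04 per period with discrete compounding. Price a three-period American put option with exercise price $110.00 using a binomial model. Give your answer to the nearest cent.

$4.61

Risk-neutral probability p = (1 + 0.04 − 0.9)/(1.3 − 0.9) = 0.1400/0.4000 = 0.3500
Terminal stock prices: S_uuu = 274.6, S_uud = 190.1, S_udd = 131.6, S_ddd = 91.13
Terminal payoffs (K − S): max(-164.6, 0) = 0, max(-80.13, 0) = 0, max(-21.62, 0) = 0, max(18.87, 0) = 18.87
Node uu (S = 211.3): continuation = 1/1.04·[0.3500·0.0000 + 0.6500·0.0000] = 0.0000; exercise value = 0.0000 ≤ continuation, so V_uu = 0.0000
Node ud (S = 146.2): continuation = 1/1.04·[0.3500·0.0000 + 0.6500·0.0000] = 0.0000; exercise value = 0.0000 ≤ continuation, so V_ud = 0.0000
Node dd (S = 101.2): continuation = 1/1.04·[0.3500·0.0000 + 0.6500·18.8750] = 11.7969; exercise value = 8.7500 ≤ continuation, so V_dd = 11.7969
Node u (S = 162.5): continuation = 1/1.04·[0.3500·0.0000 + 0.6500·0.0000] = 0.0000; exercise value = 0.0000 ≤ continuation, so V_u = 0.0000
Node d (S = 112.5): continuation = 1/1.04·[0.3500·0.0000 + 0.6500·11.7969] = 7.3730; exercise value = 0.0000 ≤ continuation, so V_d = 7.3730
Node 0 (S = 125): continuation = 1/1.04·[0.3500·0.0000 + 0.6500·7.3730] = 4.6082; exercise value = 0.0000 ≤ continuation, so V_0 = 4.6082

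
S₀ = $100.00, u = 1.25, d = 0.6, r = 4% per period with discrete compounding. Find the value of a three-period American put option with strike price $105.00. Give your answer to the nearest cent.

Risk-neutral probability p = (1 + 0.04 − 0.6)/(1.25 − 0.6) = 0.4400/0.6500 = 0.6769
Terminal stock prices: S_uuu = 195.3, S_uud = 93.75, S_udd = 45, S_ddd = 21.6
Terminal payoffs (K − S): max(-90.31, 0) = 0, max(11.25, 0) = 11.25, max(60, 0) = 60, max(83.4, 0) = 83.4
Node uu (S = 156.2): continuation = 1/1.04·[0.6769·0.0000 + 0.3231·11.2500] = 3.4948; exercise value = 0.0000 ≤ continuation, so V_uu = 3.4948
Node ud (S = 75): continuation = 1/1.04·[0.6769·11.2500 + 0.3231·60.0000] = 25.9615; exercise value = 30.0000 > continuation, so V_ud = 30.0000 (exercise)
Node dd (S = 36): continuation = 1/1.04·[0.6769·60.0000 + 0.3231·83.4000] = 64.9615; exercise value = 69.0000 > continuation, so V_dd = 69.0000 (exercise)
Node u (S = 125): continuation = 1/1.04·[0.6769·3.4948 + 0.3231·30.0000] = 11.5943; exercise value = 0.0000 ≤ continuation, so V_u = 11.5943
Node d (S = 60): continuation = 1/1.04·[0.6769·30.0000 + 0.3231·69.0000] = 40.9615; exercise value = 45.0000 > continuation, so V_d = 45.0000 (exercise)
Node 0 (S = 100): continuation = 1/1.04·[0.6769·11.5943 + 0.3231·45.0000] = 21.5259; exercise value = 5.0000 ≤ continuation, so V_0 = 21.5259

$21.53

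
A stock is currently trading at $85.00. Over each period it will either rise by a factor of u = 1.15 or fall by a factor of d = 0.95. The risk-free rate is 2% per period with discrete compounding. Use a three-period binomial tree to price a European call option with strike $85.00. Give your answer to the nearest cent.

Risk-neutral probability p = (1 + 0.02 − 0.95)/(1.15 − 0.95) = 0.0700/0.2000 = 0.3500
Terminal stock prices: S_uuu = 129.3, S_uud = 106.8, S_udd = 88.22, S_ddd = 72.88
Terminal payoffs (S − K): max(44.27, 0) = 44.27, max(21.79, 0) = 21.79, max(3.219, 0) = 3.219, max(-12.12, 0) = 0
Node uu (S = 112.4): V_uu = 1/1.02·[0.3500·44.2744 + 0.6500·21.7919] = 29.0792
Node ud (S = 92.86): V_ud = 1/1.02·[0.3500·21.7919 + 0.6500·3.2194] = 9.5292
Node dd (S = 76.71): V_dd = 1/1.02·[0.3500·3.2194 + 0.6500·0.0000] = 1.1047
Node u (S = 97.75): V_u = 1/1.02·[0.3500·29.0792 + 0.6500·9.5292] = 16.0507
Node d (S = 80.75): V_d = 1/1.02·[0.3500·9.5292 + 0.6500·1.1047] = 3.9738
Node 0 (S = 85): V_0 = 1/1.02·[0.3500·16.0507 + 0.6500·3.9738] = 8.0399

$8.04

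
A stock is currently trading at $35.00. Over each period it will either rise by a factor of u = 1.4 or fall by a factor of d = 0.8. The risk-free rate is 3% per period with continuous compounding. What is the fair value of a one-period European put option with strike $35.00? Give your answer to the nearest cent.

$4.18

Risk-neutral probability p = (e^0.03 − 0.8)/(1.4 − 0.8) = 0.2305/0.6000 = 0.3841
Terminal stock prices: S_u = 49, S_d = 28
Terminal payoffs (K − S): max(-14, 0) = 0, max(7, 0) = 7
Node 0 (S = 35): V_0 = e^(−0.03)·[0.3841·0.0000 + 0.6159·7.0000] = 4.1839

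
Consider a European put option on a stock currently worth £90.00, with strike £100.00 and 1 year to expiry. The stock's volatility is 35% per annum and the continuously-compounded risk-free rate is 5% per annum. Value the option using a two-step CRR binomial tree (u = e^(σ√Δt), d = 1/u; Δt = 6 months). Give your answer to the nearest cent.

CRR parameters: u = e^(σ√Δt) = e^(0.35·√0.5) = 1.2808, d = 1/u = 0.7808
Per-period rate: rΔt = 0.05·0.5 = 0.025, so R = e^0.025 = 1.0253
Risk-neutral probability p = (e^0.025 − 0.7808)/(1.2808 − 0.7808) = 0.2446/0.5000 = 0.4891
Terminal stock prices: S_uu = 147.6, S_ud = 90, S_dd = 54.86
Terminal payoffs (K − S): max(-47.64, 0) = 0, max(10, 0) = 10, max(45.14, 0) = 45.14
Node u (S = 115.3): V_u = e^(−0.025)·[0.4891·0.0000 + 0.5109·10.0000] = 4.9832
Node d (S = 70.27): V_d = e^(−0.025)·[0.4891·10.0000 + 0.5109·45.1372] = 27.2626
Node 0 (S = 90): V_0 = e^(−0.025)·[0.4891·4.9832 + 0.5109·27.2626] = 15.9623

£15.96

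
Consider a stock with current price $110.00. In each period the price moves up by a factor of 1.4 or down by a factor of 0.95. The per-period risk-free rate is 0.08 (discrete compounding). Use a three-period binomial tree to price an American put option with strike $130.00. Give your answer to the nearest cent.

$20.00

Risk-neutral probability p = (1 + 0.08 − 0.95)/(1.4 − 0.95) = 0.1300/0.4500 = 0.2889
Terminal stock prices: S_uuu = 301.8, S_uud = 204.8, S_udd = 139, S_ddd = 94.31
Terminal payoffs (K − S): max(-171.8, 0) = 0, max(-74.82, 0) = 0, max(-8.985, 0) = 0, max(35.69, 0) = 35.69
Node uu (S = 215.6): continuation = 1/1.08·[0.2889·0.0000 + 0.7111·0.0000] = 0.0000; exercise value = 0.0000 ≤ continuation, so V_uu = 0.0000
Node ud (S = 146.3): continuation = 1/1.08·[0.2889·0.0000 + 0.7111·0.0000] = 0.0000; exercise value = 0.0000 ≤ continuation, so V_ud = 0.0000
Node dd (S = 99.27): continuation = 1/1.08·[0.2889·0.0000 + 0.7111·35.6888] = 23.4988; exercise value = 30.7250 > continuation, so V_dd = 30.7250 (exercise)
Node u (S = 154): continuation = 1/1.08·[0.2889·0.0000 + 0.7111·0.0000] = 0.0000; exercise value = 0.0000 ≤ continuation, so V_u = 0.0000
Node d (S = 104.5): continuation = 1/1.08·[0.2889·0.0000 + 0.7111·30.7250] = 20.2305; exercise value = 25.5000 > continuation, so V_d = 25.5000 (exercise)
Node 0 (S = 110): continuation = 1/1.08·[0.2889·0.0000 + 0.7111·25.5000] = 16.7901; exercise value = 20.0000 > continuation, so V_0 = 20.0000 (exercise)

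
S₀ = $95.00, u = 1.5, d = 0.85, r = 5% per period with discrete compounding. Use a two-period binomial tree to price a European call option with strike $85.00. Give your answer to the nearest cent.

Risk-neutral probability p = (1 + 0.05 − 0.85)/(1.5 − 0.85) = 0.2000/0.6500 = 0.3077
Terminal stock prices: S_uu = 213.8, S_ud = 121.1, S_dd = 68.64
Terminal payoffs (S − K): max(128.8, 0) = 128.8, max(36.12, 0) = 36.12, max(-16.36, 0) = 0
Node u (S = 142.5): V_u = 1/1.05·[0.3077·128.7500 + 0.6923·36.1250] = 61.5476
Node d (S = 80.75): V_d = 1/1.05·[0.3077·36.1250 + 0.6923·0.0000] = 10.5861
Node 0 (S = 95): V_0 = 1/1.05·[0.3077·61.5476 + 0.6923·10.5861] = 25.0158

$25.02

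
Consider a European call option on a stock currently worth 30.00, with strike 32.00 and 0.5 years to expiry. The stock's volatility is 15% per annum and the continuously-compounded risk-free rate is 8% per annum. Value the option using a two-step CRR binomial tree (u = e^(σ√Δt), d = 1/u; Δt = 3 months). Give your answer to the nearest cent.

1.04

CRR parameters: u = e^(σ√Δt) = e^(0.15·√0.25) = 1.0779, d = 1/u = 0.9277
Per-period rate: rΔt = 0.08·0.25 = 0.02, so R = e^0.02 = 1.0202
Risk-neutral probability p = (e^0.02 − 0.9277)/(1.0779 − 0.9277) = 0.0925/0.1501 = 0.6158
Terminal stock prices: S_uu = 34.86, S_ud = 30, S_dd = 25.82
Terminal payoffs (S − K): max(2.855, 0) = 2.855, max(-2, 0) = 0, max(-6.179, 0) = 0
Node u (S = 32.34): V_u = e^(−0.02)·[0.6158·2.8550 + 0.3842·0.0000] = 1.7233
Node d (S = 27.83): V_d = e^(−0.02)·[0.6158·0.0000 + 0.3842·0.0000] = 0.0000
Node 0 (S = 30): V_0 = e^(−0.02)·[0.6158·1.7233 + 0.3842·0.0000] = 1.0402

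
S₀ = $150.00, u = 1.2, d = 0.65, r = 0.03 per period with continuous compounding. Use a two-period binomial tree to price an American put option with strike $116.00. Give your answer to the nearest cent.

Risk-neutral probability p = (e^0.03 − 0.65)/(1.2 − 0.65) = 0.3805/0.5500 = 0.6917
Terminal stock prices: S_uu = 216, S_ud = 117, S_dd = 63.38
Terminal payoffs (K − S): max(-100, 0) = 0, max(-1, 0) = 0, max(52.62, 0) = 52.62
Node u (S = 180): continuation = e^(−0.03)·[0.6917·0.0000 + 0.3083·0.0000] = 0.0000; exercise value = 0.0000 ≤ continuation, so V_u = 0.0000
Node d (S = 97.5): continuation = e^(−0.03)·[0.6917·0.0000 + 0.3083·52.6250] = 15.7430; exercise value = 18.5000 > continuation, so V_d = 18.5000 (exercise)
Node 0 (S = 150): continuation = e^(−0.03)·[0.6917·0.0000 + 0.3083·18.5000] = 5.5343; exercise value = 0.0000 ≤ continuation, so V_0 = 5.5343

$5.53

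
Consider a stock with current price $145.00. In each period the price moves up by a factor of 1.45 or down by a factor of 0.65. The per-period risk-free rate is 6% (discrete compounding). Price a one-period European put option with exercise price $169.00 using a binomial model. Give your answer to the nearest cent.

$34.38

Risk-neutral probability p = (1 + 0.06 − 0.65)/(1.45 − 0.65) = 0.4100/0.8000 = 0.5125
Terminal stock prices: S_u = 210.2, S_d = 94.25
Terminal payoffs (K − S): max(-41.25, 0) = 0, max(74.75, 0) = 74.75
Node 0 (S = 145): V_0 = 1/1.06·[0.5125·0.0000 + 0.4875·74.7500] = 34.3779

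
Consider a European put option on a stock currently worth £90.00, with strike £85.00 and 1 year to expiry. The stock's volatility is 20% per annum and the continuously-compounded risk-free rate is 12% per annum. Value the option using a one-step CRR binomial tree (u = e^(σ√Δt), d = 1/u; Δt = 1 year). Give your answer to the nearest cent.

£2.34

CRR parameters: u = e^(σ√Δt) = e^(0.2·√1) = 1.2214, d = 1/u = 0.8187
Per-period rate: rΔt = 0.12·1 = 0.12, so R = e^0.12 = 1.1275
Risk-neutral probability p = (e^0.12 − 0.8187)/(1.2214 − 0.8187) = 0.3088/0.4027 = 0.7668
Terminal stock prices: S_u = 109.9, S_d = 73.69
Terminal payoffs (K − S): max(-24.93, 0) = 0, max(11.31, 0) = 11.31
Node 0 (S = 90): V_0 = e^(−0.12)·[0.7668·0.0000 + 0.2332·11.3142] = 2.3402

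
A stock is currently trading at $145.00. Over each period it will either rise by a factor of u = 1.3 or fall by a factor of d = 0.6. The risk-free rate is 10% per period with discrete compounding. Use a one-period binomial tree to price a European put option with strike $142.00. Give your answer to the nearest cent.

Risk-neutral probability p = (1 + 0.1 − 0.6)/(1.3 − 0.6) = 0.5000/0.7000 = 0.7143
Terminal stock prices: S_u = 188.5, S_d = 87
Terminal payoffs (K − S): max(-46.5, 0) = 0, max(55, 0) = 55
Node 0 (S = 145): V_0 = 1/1.1·[0.7143·0.0000 + 0.2857·55.0000] = 14.2857

$14.29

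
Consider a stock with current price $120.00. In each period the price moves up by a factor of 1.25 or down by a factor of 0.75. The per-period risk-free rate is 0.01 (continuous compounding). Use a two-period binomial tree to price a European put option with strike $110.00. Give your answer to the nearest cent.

$9.59

Risk-neutral probability p = (e^0.01 − 0.75)/(1.25 − 0.75) = 0.2601/0.5000 = 0.5201
Terminal stock prices: S_uu = 187.5, S_ud = 112.5, S_dd = 67.5
Terminal payoffs (K − S): max(-77.5, 0) = 0, max(-2.5, 0) = 0, max(42.5, 0) = 42.5
Node u (S = 150): V_u = e^(−0.01)·[0.5201·0.0000 + 0.4799·0.0000] = 0.0000
Node d (S = 90): V_d = e^(−0.01)·[0.5201·0.0000 + 0.4799·42.5000] = 20.1928
Node 0 (S = 120): V_0 = e^(−0.01)·[0.5201·0.0000 + 0.4799·20.1928] = 9.5941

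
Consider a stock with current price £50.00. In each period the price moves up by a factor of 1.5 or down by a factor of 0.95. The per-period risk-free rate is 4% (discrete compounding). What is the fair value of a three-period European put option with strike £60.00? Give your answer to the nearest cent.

£8.91

Risk-neutral probability p = (1 + 0.04 − 0.95)/(1.5 − 0.95) = 0.0900/0.5500 = 0.1636
Terminal stock prices: S_uuu = 168.8, S_uud = 106.9, S_udd = 67.69, S_ddd = 42.87
Terminal payoffs (K − S): max(-108.8, 0) = 0, max(-46.88, 0) = 0, max(-7.688, 0) = 0, max(17.13, 0) = 17.13
Node uu (S = 112.5): V_uu = 1/1.04·[0.1636·0.0000 + 0.8364·0.0000] = 0.0000
Node ud (S = 71.25): V_ud = 1/1.04·[0.1636·0.0000 + 0.8364·0.0000] = 0.0000
Node dd (S = 45.12): V_dd = 1/1.04·[0.1636·0.0000 + 0.8364·17.1313] = 13.7769
Node u (S = 75): V_u = 1/1.04·[0.1636·0.0000 + 0.8364·0.0000] = 0.0000
Node d (S = 47.5): V_d = 1/1.04·[0.1636·0.0000 + 0.8364·13.7769] = 11.0793
Node 0 (S = 50): V_0 = 1/1.04·[0.1636·0.0000 + 0.8364·11.0793] = 8.9099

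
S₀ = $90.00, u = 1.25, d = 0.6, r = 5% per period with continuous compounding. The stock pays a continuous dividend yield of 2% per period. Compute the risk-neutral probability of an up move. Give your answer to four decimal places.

Per-period risk-free factor R = e^0.05 = 1.0513; dividend-adjusted growth = e^(0.05−0.02) = 1.0305.
Risk-neutral probability p = (1.0305 − 0.6)/(1.25 − 0.6) = 0.4305/0.6500 = 0.6622

p = 0.6622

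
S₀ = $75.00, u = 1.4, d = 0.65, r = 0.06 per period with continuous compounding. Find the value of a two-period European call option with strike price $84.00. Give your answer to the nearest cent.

Risk-neutral probability p = (e^0.06 − 0.65)/(1.4 − 0.65) = 0.4118/0.7500 = 0.5491
Terminal stock prices: S_uu = 147, S_ud = 68.25, S_dd = 31.69
Terminal payoffs (S − K): max(63, 0) = 63, max(-15.75, 0) = 0, max(-52.31, 0) = 0
Node u (S = 105): V_u = e^(−0.06)·[0.5491·63.0000 + 0.4509·0.0000] = 32.5797
Node d (S = 48.75): V_d = e^(−0.06)·[0.5491·0.0000 + 0.4509·0.0000] = 0.0000
Node 0 (S = 75): V_0 = e^(−0.06)·[0.5491·32.5797 + 0.4509·0.0000] = 16.8482

$16.85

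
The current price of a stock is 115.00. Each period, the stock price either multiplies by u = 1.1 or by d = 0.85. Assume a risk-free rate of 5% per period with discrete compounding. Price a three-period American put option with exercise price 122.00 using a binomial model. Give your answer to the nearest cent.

Risk-neutral probability p = (1 + 0.05 − 0.85)/(1.1 − 0.85) = 0.2000/0.2500 = 0.8000
Terminal stock prices: S_uuu = 153.1, S_uud = 118.3, S_udd = 91.4, S_ddd = 70.62
Terminal payoffs (K − S): max(-31.07, 0) = 0, max(3.722, 0) = 3.722, max(30.6, 0) = 30.6, max(51.38, 0) = 51.38
Node uu (S = 139.2): continuation = 1/1.05·[0.8000·0.0000 + 0.2000·3.7225] = 0.7090; exercise value = 0.0000 ≤ continuation, so V_uu = 0.7090
Node ud (S = 107.5): continuation = 1/1.05·[0.8000·3.7225 + 0.2000·30.6038] = 8.6655; exercise value = 14.4750 > continuation, so V_ud = 14.4750 (exercise)
Node dd (S = 83.09): continuation = 1/1.05·[0.8000·30.6038 + 0.2000·51.3756] = 33.1030; exercise value = 38.9125 > continuation, so V_dd = 38.9125 (exercise)
Node u (S = 126.5): continuation = 1/1.05·[0.8000·0.7090 + 0.2000·14.4750] = 3.2974; exercise value = 0.0000 ≤ continuation, so V_u = 3.2974
Node d (S = 97.75): continuation = 1/1.05·[0.8000·14.4750 + 0.2000·38.9125] = 18.4405; exercise value = 24.2500 > continuation, so V_d = 24.2500 (exercise)
Node 0 (S = 115): continuation = 1/1.05·[0.8000·3.2974 + 0.2000·24.2500] = 7.1313; exercise value = 7.0000 ≤ continuation, so V_0 = 7.1313

7.13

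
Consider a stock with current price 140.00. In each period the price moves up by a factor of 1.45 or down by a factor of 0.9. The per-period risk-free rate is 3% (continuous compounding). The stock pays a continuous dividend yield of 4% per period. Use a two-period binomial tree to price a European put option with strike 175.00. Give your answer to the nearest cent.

Per-period risk-free factor R = e^0.03 = 1.0305; dividend-adjusted growth = e^(0.03−0.04) = 0.9900.
Risk-neutral probability p = (0.9900 − 0.9)/(1.45 − 0.9) = 0.0900/0.5500 = 0.1637
Terminal stock prices: S_uu = 294.4, S_ud = 182.7, S_dd = 113.4
Terminal payoffs (K − S): max(-119.4, 0) = 0, max(-7.7, 0) = 0, max(61.6, 0) = 61.6
Node u (S = 203): V_u = e^(−0.03)·[0.1637·0.0000 + 0.8363·0.0000] = 0.0000
Node d (S = 126): V_d = e^(−0.03)·[0.1637·0.0000 + 0.8363·61.6000] = 49.9919
Node 0 (S = 140): V_0 = e^(−0.03)·[0.1637·0.0000 + 0.8363·49.9919] = 40.5713

40.57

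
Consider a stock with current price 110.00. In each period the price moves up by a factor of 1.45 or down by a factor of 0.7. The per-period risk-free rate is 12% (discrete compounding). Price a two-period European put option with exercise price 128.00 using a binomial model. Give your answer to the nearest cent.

Risk-neutral probability p = (1 + 0.12 − 0.7)/(1.45 − 0.7) = 0.4200/0.7500 = 0.5600
Terminal stock prices: S_uu = 231.3, S_ud = 111.6, S_dd = 53.9
Terminal payoffs (K − S): max(-103.3, 0) = 0, max(16.35, 0) = 16.35, max(74.1, 0) = 74.1
Node u (S = 159.5): V_u = 1/1.12·[0.5600·0.0000 + 0.4400·16.3500] = 6.4232
Node d (S = 77): V_d = 1/1.12·[0.5600·16.3500 + 0.4400·74.1000] = 37.2857
Node 0 (S = 110): V_0 = 1/1.12·[0.5600·6.4232 + 0.4400·37.2857] = 17.8596

17.86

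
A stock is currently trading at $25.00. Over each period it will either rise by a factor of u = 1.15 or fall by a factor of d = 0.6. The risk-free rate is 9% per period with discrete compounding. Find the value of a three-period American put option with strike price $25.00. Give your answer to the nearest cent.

$1.98

Risk-neutral probability p = (1 + 0.09 − 0.6)/(1.15 − 0.6) = 0.4900/0.5500 = 0.8909
Terminal stock prices: S_uuu = 38.02, S_uud = 19.84, S_udd = 10.35, S_ddd = 5.4
Terminal payoffs (K − S): max(-13.02, 0) = 0, max(5.163, 0) = 5.163, max(14.65, 0) = 14.65, max(19.6, 0) = 19.6
Node uu (S = 33.06): continuation = 1/1.09·[0.8909·0.0000 + 0.1091·5.1625] = 0.5167; exercise value = 0.0000 ≤ continuation, so V_uu = 0.5167
Node ud (S = 17.25): continuation = 1/1.09·[0.8909·5.1625 + 0.1091·14.6500] = 5.6858; exercise value = 7.7500 > continuation, so V_ud = 7.7500 (exercise)
Node dd (S = 9): continuation = 1/1.09·[0.8909·14.6500 + 0.1091·19.6000] = 13.9358; exercise value = 16.0000 > continuation, so V_dd = 16.0000 (exercise)
Node u (S = 28.75): continuation = 1/1.09·[0.8909·0.5167 + 0.1091·7.7500] = 1.1980; exercise value = 0.0000 ≤ continuation, so V_u = 1.1980
Node d (S = 15): continuation = 1/1.09·[0.8909·7.7500 + 0.1091·16.0000] = 7.9358; exercise value = 10.0000 > continuation, so V_d = 10.0000 (exercise)
Node 0 (S = 25): continuation = 1/1.09·[0.8909·1.1980 + 0.1091·10.0000] = 1.9800; exercise value = 0.0000 ≤ continuation, so V_0 = 1.9800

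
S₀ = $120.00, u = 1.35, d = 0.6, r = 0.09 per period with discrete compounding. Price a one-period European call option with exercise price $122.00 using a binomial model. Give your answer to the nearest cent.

Risk-neutral probability p = (1 + 0.09 − 0.6)/(1.35 − 0.6) = 0.4900/0.7500 = 0.6533
Terminal stock prices: S_u = 162, S_d = 72
Terminal payoffs (S − K): max(40, 0) = 40, max(-50, 0) = 0
Node 0 (S = 120): V_0 = 1/1.09·[0.6533·40.0000 + 0.3467·0.0000] = 23.9755

$23.98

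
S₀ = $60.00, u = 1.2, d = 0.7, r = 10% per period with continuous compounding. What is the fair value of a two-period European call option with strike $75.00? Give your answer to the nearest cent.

Risk-neutral probability p = (e^0.1 − 0.7)/(1.2 − 0.7) = 0.4052/0.5000 = 0.8103
Terminal stock prices: S_uu = 86.4, S_ud = 50.4, S_dd = 29.4
Terminal payoffs (S − K): max(11.4, 0) = 11.4, max(-24.6, 0) = 0, max(-45.6, 0) = 0
Node u (S = 72): V_u = e^(−0.1)·[0.8103·11.4000 + 0.1897·0.0000] = 8.3588
Node d (S = 42): V_d = e^(−0.1)·[0.8103·0.0000 + 0.1897·0.0000] = 0.0000
Node 0 (S = 60): V_0 = e^(−0.1)·[0.8103·8.3588 + 0.1897·0.0000] = 6.1289

$6.13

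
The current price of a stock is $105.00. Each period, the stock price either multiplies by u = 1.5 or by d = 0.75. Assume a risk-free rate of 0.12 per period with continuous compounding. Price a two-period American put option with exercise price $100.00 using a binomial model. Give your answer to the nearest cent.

Risk-neutral probability p = (e^0.12 − 0.75)/(1.5 − 0.75) = 0.3775/0.7500 = 0.5033
Terminal stock prices: S_uu = 236.2, S_ud = 118.1, S_dd = 59.06
Terminal payoffs (K − S): max(-136.2, 0) = 0, max(-18.12, 0) = 0, max(40.94, 0) = 40.94
Node u (S = 157.5): continuation = e^(−0.12)·[0.5033·0.0000 + 0.4967·0.0000] = 0.0000; exercise value = 0.0000 ≤ continuation, so V_u = 0.0000
Node d (S = 78.75): continuation = e^(−0.12)·[0.5033·0.0000 + 0.4967·40.9375] = 18.0333; exercise value = 21.2500 > continuation, so V_d = 21.2500 (exercise)
Node 0 (S = 105): continuation = e^(−0.12)·[0.5033·0.0000 + 0.4967·21.2500] = 9.3608; exercise value = 0.0000 ≤ continuation, so V_0 = 9.3608

$9.36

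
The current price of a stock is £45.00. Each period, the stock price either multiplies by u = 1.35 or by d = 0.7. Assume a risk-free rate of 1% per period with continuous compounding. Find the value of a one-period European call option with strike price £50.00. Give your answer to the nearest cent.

£5.08

Risk-neutral probability p = (e^0.01 − 0.7)/(1.35 − 0.7) = 0.3101/0.6500 = 0.4770
Terminal stock prices: S_u = 60.75, S_d = 31.5
Terminal payoffs (S − K): max(10.75, 0) = 10.75, max(-18.5, 0) = 0
Node 0 (S = 45): V_0 = e^(−0.01)·[0.4770·10.7500 + 0.5230·0.0000] = 5.0767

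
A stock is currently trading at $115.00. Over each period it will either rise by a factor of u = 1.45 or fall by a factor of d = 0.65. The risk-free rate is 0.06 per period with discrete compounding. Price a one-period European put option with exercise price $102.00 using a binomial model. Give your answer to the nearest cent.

Risk-neutral probability p = (1 + 0.06 − 0.65)/(1.45 − 0.65) = 0.4100/0.8000 = 0.5125
Terminal stock prices: S_u = 166.8, S_d = 74.75
Terminal payoffs (K − S): max(-64.75, 0) = 0, max(27.25, 0) = 27.25
Node 0 (S = 115): V_0 = 1/1.06·[0.5125·0.0000 + 0.4875·27.2500] = 12.5324

$12.53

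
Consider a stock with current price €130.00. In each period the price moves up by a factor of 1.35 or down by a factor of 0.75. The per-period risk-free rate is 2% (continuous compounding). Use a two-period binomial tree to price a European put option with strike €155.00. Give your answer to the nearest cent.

Risk-neutral probability p = (e^0.02 − 0.75)/(1.35 − 0.75) = 0.2702/0.6000 = 0.4503
Terminal stock prices: S_uu = 236.9, S_ud = 131.6, S_dd = 73.12
Terminal payoffs (K − S): max(-81.93, 0) = 0, max(23.38, 0) = 23.38, max(81.88, 0) = 81.88
Node u (S = 175.5): V_u = e^(−0.02)·[0.4503·0.0000 + 0.5497·23.3750] = 12.5940
Node d (S = 97.5): V_d = e^(−0.02)·[0.4503·23.3750 + 0.5497·81.8750] = 54.4308
Node 0 (S = 130): V_0 = e^(−0.02)·[0.4503·12.5940 + 0.5497·54.4308] = 34.8855

€34.89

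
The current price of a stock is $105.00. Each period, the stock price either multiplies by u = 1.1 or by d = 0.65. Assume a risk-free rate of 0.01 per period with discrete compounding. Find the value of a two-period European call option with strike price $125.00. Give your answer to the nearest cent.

$1.29

Risk-neutral probability p = (1 + 0.01 − 0.65)/(1.1 − 0.65) = 0.3600/0.4500 = 0.8000
Terminal stock prices: S_uu = 127.1, S_ud = 75.08, S_dd = 44.36
Terminal payoffs (S − K): max(2.05, 0) = 2.05, max(-49.92, 0) = 0, max(-80.64, 0) = 0
Node u (S = 115.5): V_u = 1/1.01·[0.8000·2.0500 + 0.2000·0.0000] = 1.6238
Node d (S = 68.25): V_d = 1/1.01·[0.8000·0.0000 + 0.2000·0.0000] = 0.0000
Node 0 (S = 105): V_0 = 1/1.01·[0.8000·1.6238 + 0.2000·0.0000] = 1.2861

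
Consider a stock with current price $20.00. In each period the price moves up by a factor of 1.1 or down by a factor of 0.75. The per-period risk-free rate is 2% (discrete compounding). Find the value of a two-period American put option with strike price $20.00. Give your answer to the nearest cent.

$1.71

Risk-neutral probability p = (1 + 0.02 − 0.75)/(1.1 − 0.75) = 0.2700/0.3500 = 0.7714
Terminal stock prices: S_uu = 24.2, S_ud = 16.5, S_dd = 11.25
Terminal payoffs (K − S): max(-4.2, 0) = 0, max(3.5, 0) = 3.5, max(8.75, 0) = 8.75
Node u (S = 22): continuation = 1/1.02·[0.7714·0.0000 + 0.2286·3.5000] = 0.7843; exercise value = 0.0000 ≤ continuation, so V_u = 0.7843
Node d (S = 15): continuation = 1/1.02·[0.7714·3.5000 + 0.2286·8.7500] = 4.6078; exercise value = 5.0000 > continuation, so V_d = 5.0000 (exercise)
Node 0 (S = 20): continuation = 1/1.02·[0.7714·0.7843 + 0.2286·5.0000] = 1.7136; exercise value = 0.0000 ≤ continuation, so V_0 = 1.7136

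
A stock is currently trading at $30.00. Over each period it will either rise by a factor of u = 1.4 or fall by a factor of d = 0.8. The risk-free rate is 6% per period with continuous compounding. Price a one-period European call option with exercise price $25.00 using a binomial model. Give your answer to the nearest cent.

Risk-neutral probability p = (e^0.06 − 0.8)/(1.4 − 0.8) = 0.2618/0.6000 = 0.4364
Terminal stock prices: S_u = 42, S_d = 24
Terminal payoffs (S − K): max(17, 0) = 17, max(-1, 0) = 0
Node 0 (S = 30): V_0 = e^(−0.06)·[0.4364·17.0000 + 0.5636·0.0000] = 6.9867

$6.99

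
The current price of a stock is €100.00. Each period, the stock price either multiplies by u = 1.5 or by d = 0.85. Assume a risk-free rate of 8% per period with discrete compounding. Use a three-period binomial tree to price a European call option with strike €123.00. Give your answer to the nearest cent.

€20.69

Risk-neutral probability p = (1 + 0.08 − 0.85)/(1.5 − 0.85) = 0.2300/0.6500 = 0.3538
Terminal stock prices: S_uuu = 337.5, S_uud = 191.2, S_udd = 108.4, S_ddd = 61.41
Terminal payoffs (S − K): max(214.5, 0) = 214.5, max(68.25, 0) = 68.25, max(-14.63, 0) = 0, max(-61.59, 0) = 0
Node uu (S = 225): V_uu = 1/1.08·[0.3538·214.5000 + 0.6462·68.2500] = 111.1111
Node ud (S = 127.5): V_ud = 1/1.08·[0.3538·68.2500 + 0.6462·0.0000] = 22.3611
Node dd (S = 72.25): V_dd = 1/1.08·[0.3538·0.0000 + 0.6462·0.0000] = 0.0000
Node u (S = 150): V_u = 1/1.08·[0.3538·111.1111 + 0.6462·22.3611] = 49.7824
Node d (S = 85): V_d = 1/1.08·[0.3538·22.3611 + 0.6462·0.0000] = 7.3263
Node 0 (S = 100): V_0 = 1/1.08·[0.3538·49.7824 + 0.6462·7.3263] = 20.6937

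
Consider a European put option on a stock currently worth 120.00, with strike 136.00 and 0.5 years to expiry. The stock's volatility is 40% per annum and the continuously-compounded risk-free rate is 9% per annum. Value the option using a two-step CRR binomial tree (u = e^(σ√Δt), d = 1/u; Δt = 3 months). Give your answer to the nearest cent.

20.57

CRR parameters: u = e^(σ√Δt) = e^(0.4·√0.25) = 1.2214, d = 1/u = 0.8187
Per-period rate: rΔt = 0.09·0.25 = 0.0225, so R = e^0.0225 = 1.0228
Risk-neutral probability p = (e^0.0225 − 0.8187)/(1.2214 − 0.8187) = 0.2040/0.4027 = 0.5067
Terminal stock prices: S_uu = 179, S_ud = 120, S_dd = 80.44
Terminal payoffs (K − S): max(-43.02, 0) = 0, max(16, 0) = 16, max(55.56, 0) = 55.56
Node u (S = 146.6): V_u = e^(−0.0225)·[0.5067·0.0000 + 0.4933·16.0000] = 7.7176
Node d (S = 98.25): V_d = e^(−0.0225)·[0.5067·16.0000 + 0.4933·55.5616] = 34.7265
Node 0 (S = 120): V_0 = e^(−0.0225)·[0.5067·7.7176 + 0.4933·34.7265] = 20.5736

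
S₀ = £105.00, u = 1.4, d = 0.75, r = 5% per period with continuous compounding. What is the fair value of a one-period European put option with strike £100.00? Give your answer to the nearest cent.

Risk-neutral probability p = (e^0.05 − 0.75)/(1.4 − 0.75) = 0.3013/0.6500 = 0.4635
Terminal stock prices: S_u = 147, S_d = 78.75
Terminal payoffs (K − S): max(-47, 0) = 0, max(21.25, 0) = 21.25
Node 0 (S = 105): V_0 = e^(−0.05)·[0.4635·0.0000 + 0.5365·21.2500] = 10.8447

£10.84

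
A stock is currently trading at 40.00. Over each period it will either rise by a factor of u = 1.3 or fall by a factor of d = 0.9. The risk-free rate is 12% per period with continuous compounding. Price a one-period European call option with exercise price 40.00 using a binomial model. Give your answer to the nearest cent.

6.05

Risk-neutral probability p = (e^0.12 − 0.9)/(1.3 − 0.9) = 0.2275/0.4000 = 0.5687
Terminal stock prices: S_u = 52, S_d = 36
Terminal payoffs (S − K): max(12, 0) = 12, max(-4, 0) = 0
Node 0 (S = 40): V_0 = e^(−0.12)·[0.5687·12.0000 + 0.4313·0.0000] = 6.0531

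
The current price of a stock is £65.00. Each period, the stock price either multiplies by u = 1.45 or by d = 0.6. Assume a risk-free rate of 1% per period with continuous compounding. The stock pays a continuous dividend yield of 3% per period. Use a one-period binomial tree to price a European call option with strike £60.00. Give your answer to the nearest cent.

Per-period risk-free factor R = e^0.01 = 1.0101; dividend-adjusted growth = e^(0.01−0.03) = 0.9802.
Risk-neutral probability p = (0.9802 − 0.6)/(1.45 − 0.6) = 0.3802/0.8500 = 0.4473
Terminal stock prices: S_u = 94.25, S_d = 39
Terminal payoffs (S − K): max(34.25, 0) = 34.25, max(-21, 0) = 0
Node 0 (S = 65): V_0 = e^(−0.01)·[0.4473·34.2500 + 0.5527·0.0000] = 15.1673

£15.17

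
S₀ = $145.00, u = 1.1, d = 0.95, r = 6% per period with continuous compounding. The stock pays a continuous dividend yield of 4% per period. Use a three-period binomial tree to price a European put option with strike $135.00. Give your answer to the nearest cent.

$1.34

Per-period risk-free factor R = e^0.06 = 1.0618; dividend-adjusted growth = e^(0.06−0.04) = 1.0202.
Risk-neutral probability p = (1.0202 − 0.95)/(1.1 − 0.95) = 0.0702/0.1500 = 0.4680
Terminal stock prices: S_uuu = 193, S_uud = 166.7, S_udd = 143.9, S_ddd = 124.3
Terminal payoffs (K − S): max(-58, 0) = 0, max(-31.68, 0) = 0, max(-8.949, 0) = 0, max(10.68, 0) = 10.68
Node uu (S = 175.5): V_uu = e^(−0.06)·[0.4680·0.0000 + 0.5320·0.0000] = 0.0000
Node ud (S = 151.5): V_ud = e^(−0.06)·[0.4680·0.0000 + 0.5320·0.0000] = 0.0000
Node dd (S = 130.9): V_dd = e^(−0.06)·[0.4680·0.0000 + 0.5320·10.6806] = 5.3511
Node u (S = 159.5): V_u = e^(−0.06)·[0.4680·0.0000 + 0.5320·0.0000] = 0.0000
Node d (S = 137.8): V_d = e^(−0.06)·[0.4680·0.0000 + 0.5320·5.3511] = 2.6810
Node 0 (S = 145): V_0 = e^(−0.06)·[0.4680·0.0000 + 0.5320·2.6810] = 1.3432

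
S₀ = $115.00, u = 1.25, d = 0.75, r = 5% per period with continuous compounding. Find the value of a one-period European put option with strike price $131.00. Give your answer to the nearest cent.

$16.92

Risk-neutral probability p = (e^0.05 − 0.75)/(1.25 − 0.75) = 0.3013/0.5000 = 0.6025
Terminal stock prices: S_u = 143.8, S_d = 86.25
Terminal payoffs (K − S): max(-12.75, 0) = 0, max(44.75, 0) = 44.75
Node 0 (S = 115): V_0 = e^(−0.05)·[0.6025·0.0000 + 0.3975·44.7500] = 16.9188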